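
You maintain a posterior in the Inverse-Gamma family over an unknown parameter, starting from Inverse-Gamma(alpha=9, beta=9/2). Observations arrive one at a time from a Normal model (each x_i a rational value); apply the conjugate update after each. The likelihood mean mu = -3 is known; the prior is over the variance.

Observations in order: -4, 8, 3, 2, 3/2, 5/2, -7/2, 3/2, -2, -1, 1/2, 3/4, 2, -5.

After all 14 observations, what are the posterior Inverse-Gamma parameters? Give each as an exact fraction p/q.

obs 1: x=-4 → posterior Inverse-Gamma(19/2, 5)
obs 2: x=8 → posterior Inverse-Gamma(10, 131/2)
obs 3: x=3 → posterior Inverse-Gamma(21/2, 167/2)
obs 4: x=2 → posterior Inverse-Gamma(11, 96)
obs 5: x=3/2 → posterior Inverse-Gamma(23/2, 849/8)
obs 6: x=5/2 → posterior Inverse-Gamma(12, 485/4)
obs 7: x=-7/2 → posterior Inverse-Gamma(25/2, 971/8)
obs 8: x=3/2 → posterior Inverse-Gamma(13, 263/2)
obs 9: x=-2 → posterior Inverse-Gamma(27/2, 132)
obs 10: x=-1 → posterior Inverse-Gamma(14, 134)
obs 11: x=1/2 → posterior Inverse-Gamma(29/2, 1121/8)
obs 12: x=3/4 → posterior Inverse-Gamma(15, 4709/32)
obs 13: x=2 → posterior Inverse-Gamma(31/2, 5109/32)
obs 14: x=-5 → posterior Inverse-Gamma(16, 5173/32)

alpha=16, beta=5173/32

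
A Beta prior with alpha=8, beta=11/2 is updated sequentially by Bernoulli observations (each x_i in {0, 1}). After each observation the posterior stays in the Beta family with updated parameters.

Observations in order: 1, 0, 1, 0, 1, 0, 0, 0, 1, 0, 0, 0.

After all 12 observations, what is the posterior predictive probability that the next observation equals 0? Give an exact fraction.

9/17

obs 1: x=1 → posterior Beta(9, 11/2)
obs 2: x=0 → posterior Beta(9, 13/2)
obs 3: x=1 → posterior Beta(10, 13/2)
obs 4: x=0 → posterior Beta(10, 15/2)
obs 5: x=1 → posterior Beta(11, 15/2)
obs 6: x=0 → posterior Beta(11, 17/2)
obs 7: x=0 → posterior Beta(11, 19/2)
obs 8: x=0 → posterior Beta(11, 21/2)
obs 9: x=1 → posterior Beta(12, 21/2)
obs 10: x=0 → posterior Beta(12, 23/2)
obs 11: x=0 → posterior Beta(12, 25/2)
obs 12: x=0 → posterior Beta(12, 27/2)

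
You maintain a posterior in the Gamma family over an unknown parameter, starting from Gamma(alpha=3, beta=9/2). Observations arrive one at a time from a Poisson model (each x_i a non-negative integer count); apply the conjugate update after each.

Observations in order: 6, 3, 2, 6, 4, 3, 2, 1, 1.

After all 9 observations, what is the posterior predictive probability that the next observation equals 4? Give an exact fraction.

obs 1: x=6 → posterior Gamma(9, 11/2)
obs 2: x=3 → posterior Gamma(12, 13/2)
obs 3: x=2 → posterior Gamma(14, 15/2)
obs 4: x=6 → posterior Gamma(20, 17/2)
obs 5: x=4 → posterior Gamma(24, 19/2)
obs 6: x=3 → posterior Gamma(27, 21/2)
obs 7: x=2 → posterior Gamma(29, 23/2)
obs 8: x=1 → posterior Gamma(30, 25/2)
obs 9: x=1 → posterior Gamma(31, 27/2)

174859792603330644632076242187547889476601287171968/1527319604909066255442244538517804134059453082180549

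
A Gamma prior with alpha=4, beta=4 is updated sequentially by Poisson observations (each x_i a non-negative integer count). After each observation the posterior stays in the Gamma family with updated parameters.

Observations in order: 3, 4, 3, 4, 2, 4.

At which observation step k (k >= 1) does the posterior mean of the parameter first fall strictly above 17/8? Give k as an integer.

k = 4

obs 1: x=3 → posterior Gamma(7, 5)
obs 2: x=4 → posterior Gamma(11, 6)
obs 3: x=3 → posterior Gamma(14, 7)
obs 4: x=4 → posterior Gamma(18, 8)
obs 5: x=2 → posterior Gamma(20, 9)
obs 6: x=4 → posterior Gamma(24, 10)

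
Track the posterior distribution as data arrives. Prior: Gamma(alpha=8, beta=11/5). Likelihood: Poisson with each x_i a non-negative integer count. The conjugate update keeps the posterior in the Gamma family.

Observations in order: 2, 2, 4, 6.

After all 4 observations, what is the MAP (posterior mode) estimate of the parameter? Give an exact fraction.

obs 1: x=2 → posterior Gamma(10, 16/5)
obs 2: x=2 → posterior Gamma(12, 21/5)
obs 3: x=4 → posterior Gamma(16, 26/5)
obs 4: x=6 → posterior Gamma(22, 31/5)

105/31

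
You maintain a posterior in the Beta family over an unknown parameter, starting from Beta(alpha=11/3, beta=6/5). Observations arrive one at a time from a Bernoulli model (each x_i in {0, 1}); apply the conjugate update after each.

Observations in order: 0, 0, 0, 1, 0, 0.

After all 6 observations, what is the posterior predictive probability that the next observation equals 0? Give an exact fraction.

93/163

obs 1: x=0 → posterior Beta(11/3, 11/5)
obs 2: x=0 → posterior Beta(11/3, 16/5)
obs 3: x=0 → posterior Beta(11/3, 21/5)
obs 4: x=1 → posterior Beta(14/3, 21/5)
obs 5: x=0 → posterior Beta(14/3, 26/5)
obs 6: x=0 → posterior Beta(14/3, 31/5)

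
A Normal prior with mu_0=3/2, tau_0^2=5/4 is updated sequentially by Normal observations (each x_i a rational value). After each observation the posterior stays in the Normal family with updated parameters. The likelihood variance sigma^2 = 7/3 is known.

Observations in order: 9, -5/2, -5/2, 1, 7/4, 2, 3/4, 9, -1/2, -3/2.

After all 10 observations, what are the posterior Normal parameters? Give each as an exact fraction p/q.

mu_0=579/356, tau_0^2=35/178

obs 1: x=9 → posterior Normal(177/43, 35/43)
obs 2: x=-5/2 → posterior Normal(279/116, 35/58)
obs 3: x=-5/2 → posterior Normal(102/73, 35/73)
obs 4: x=1 → posterior Normal(117/88, 35/88)
obs 5: x=7/4 → posterior Normal(573/412, 35/103)
obs 6: x=2 → posterior Normal(693/472, 35/118)
obs 7: x=3/4 → posterior Normal(369/266, 5/19)
obs 8: x=9 → posterior Normal(639/296, 35/148)
obs 9: x=-1/2 → posterior Normal(312/163, 35/163)
obs 10: x=-3/2 → posterior Normal(579/356, 35/178)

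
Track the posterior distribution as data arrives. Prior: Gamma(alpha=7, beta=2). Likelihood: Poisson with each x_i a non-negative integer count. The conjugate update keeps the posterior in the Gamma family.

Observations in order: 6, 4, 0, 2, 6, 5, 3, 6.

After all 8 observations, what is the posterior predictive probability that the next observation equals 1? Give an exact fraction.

39000000000000000000000000000000000000000/452592555681759518058893560348969204658401

obs 1: x=6 → posterior Gamma(13, 3)
obs 2: x=4 → posterior Gamma(17, 4)
obs 3: x=0 → posterior Gamma(17, 5)
obs 4: x=2 → posterior Gamma(19, 6)
obs 5: x=6 → posterior Gamma(25, 7)
obs 6: x=5 → posterior Gamma(30, 8)
obs 7: x=3 → posterior Gamma(33, 9)
obs 8: x=6 → posterior Gamma(39, 10)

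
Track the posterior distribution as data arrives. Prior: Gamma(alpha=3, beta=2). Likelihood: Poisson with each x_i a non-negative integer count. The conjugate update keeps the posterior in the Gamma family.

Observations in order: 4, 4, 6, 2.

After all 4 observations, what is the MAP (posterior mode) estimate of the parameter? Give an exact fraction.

3

obs 1: x=4 → posterior Gamma(7, 3)
obs 2: x=4 → posterior Gamma(11, 4)
obs 3: x=6 → posterior Gamma(17, 5)
obs 4: x=2 → posterior Gamma(19, 6)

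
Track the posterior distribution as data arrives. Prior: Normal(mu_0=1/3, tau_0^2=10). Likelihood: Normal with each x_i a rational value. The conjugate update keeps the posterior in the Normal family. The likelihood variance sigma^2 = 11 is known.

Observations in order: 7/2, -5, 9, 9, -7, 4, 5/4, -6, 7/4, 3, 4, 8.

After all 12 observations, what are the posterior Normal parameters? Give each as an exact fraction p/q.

obs 1: x=7/2 → posterior Normal(116/63, 110/21)
obs 2: x=-5 → posterior Normal(-34/93, 110/31)
obs 3: x=9 → posterior Normal(236/123, 110/41)
obs 4: x=9 → posterior Normal(506/153, 110/51)
obs 5: x=-7 → posterior Normal(296/183, 110/61)
obs 6: x=4 → posterior Normal(416/213, 110/71)
obs 7: x=5/4 → posterior Normal(907/486, 110/81)
obs 8: x=-6 → posterior Normal(547/546, 110/91)
obs 9: x=7/4 → posterior Normal(326/303, 110/101)
obs 10: x=3 → posterior Normal(416/333, 110/111)
obs 11: x=4 → posterior Normal(536/363, 10/11)
obs 12: x=8 → posterior Normal(776/393, 110/131)

mu_0=776/393, tau_0^2=110/131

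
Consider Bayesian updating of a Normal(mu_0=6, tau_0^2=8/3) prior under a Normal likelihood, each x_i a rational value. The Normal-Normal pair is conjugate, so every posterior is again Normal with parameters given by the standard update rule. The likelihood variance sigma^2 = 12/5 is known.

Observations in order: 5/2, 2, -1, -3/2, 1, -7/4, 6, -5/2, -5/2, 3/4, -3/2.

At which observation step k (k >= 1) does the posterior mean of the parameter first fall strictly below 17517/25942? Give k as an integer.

obs 1: x=5/2 → posterior Normal(79/19, 24/19)
obs 2: x=2 → posterior Normal(99/29, 24/29)
obs 3: x=-1 → posterior Normal(89/39, 8/13)
obs 4: x=-3/2 → posterior Normal(74/49, 24/49)
obs 5: x=1 → posterior Normal(84/59, 24/59)
obs 6: x=-7/4 → posterior Normal(133/138, 8/23)
obs 7: x=6 → posterior Normal(253/158, 24/79)
obs 8: x=-5/2 → posterior Normal(203/178, 24/89)
obs 9: x=-5/2 → posterior Normal(17/22, 8/33)
obs 10: x=3/4 → posterior Normal(84/109, 24/109)
obs 11: x=-3/2 → posterior Normal(69/119, 24/119)

k = 11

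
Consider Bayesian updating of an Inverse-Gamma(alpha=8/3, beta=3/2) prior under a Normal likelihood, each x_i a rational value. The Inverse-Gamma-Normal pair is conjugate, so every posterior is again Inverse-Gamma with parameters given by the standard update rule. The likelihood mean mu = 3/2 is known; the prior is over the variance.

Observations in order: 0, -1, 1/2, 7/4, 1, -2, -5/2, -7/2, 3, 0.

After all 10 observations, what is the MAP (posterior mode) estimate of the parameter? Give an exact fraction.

obs 1: x=0 → posterior Inverse-Gamma(19/6, 21/8)
obs 2: x=-1 → posterior Inverse-Gamma(11/3, 23/4)
obs 3: x=1/2 → posterior Inverse-Gamma(25/6, 25/4)
obs 4: x=7/4 → posterior Inverse-Gamma(14/3, 201/32)
obs 5: x=1 → posterior Inverse-Gamma(31/6, 205/32)
obs 6: x=-2 → posterior Inverse-Gamma(17/3, 401/32)
obs 7: x=-5/2 → posterior Inverse-Gamma(37/6, 657/32)
obs 8: x=-7/2 → posterior Inverse-Gamma(20/3, 1057/32)
obs 9: x=3 → posterior Inverse-Gamma(43/6, 1093/32)
obs 10: x=0 → posterior Inverse-Gamma(23/3, 1129/32)

3387/832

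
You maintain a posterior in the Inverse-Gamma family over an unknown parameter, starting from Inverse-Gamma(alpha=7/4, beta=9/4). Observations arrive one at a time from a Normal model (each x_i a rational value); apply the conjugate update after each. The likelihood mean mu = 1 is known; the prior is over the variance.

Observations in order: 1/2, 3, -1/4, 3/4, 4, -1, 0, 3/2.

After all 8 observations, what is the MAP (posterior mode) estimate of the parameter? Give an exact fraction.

197/108

obs 1: x=1/2 → posterior Inverse-Gamma(9/4, 19/8)
obs 2: x=3 → posterior Inverse-Gamma(11/4, 35/8)
obs 3: x=-1/4 → posterior Inverse-Gamma(13/4, 165/32)
obs 4: x=3/4 → posterior Inverse-Gamma(15/4, 83/16)
obs 5: x=4 → posterior Inverse-Gamma(17/4, 155/16)
obs 6: x=-1 → posterior Inverse-Gamma(19/4, 187/16)
obs 7: x=0 → posterior Inverse-Gamma(21/4, 195/16)
obs 8: x=3/2 → posterior Inverse-Gamma(23/4, 197/16)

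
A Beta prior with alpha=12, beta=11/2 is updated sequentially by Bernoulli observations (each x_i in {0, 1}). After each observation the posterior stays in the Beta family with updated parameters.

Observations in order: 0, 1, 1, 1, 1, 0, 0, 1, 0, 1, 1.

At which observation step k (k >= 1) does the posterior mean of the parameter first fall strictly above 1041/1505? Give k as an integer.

obs 1: x=0 → posterior Beta(12, 13/2)
obs 2: x=1 → posterior Beta(13, 13/2)
obs 3: x=1 → posterior Beta(14, 13/2)
obs 4: x=1 → posterior Beta(15, 13/2)
obs 5: x=1 → posterior Beta(16, 13/2)
obs 6: x=0 → posterior Beta(16, 15/2)
obs 7: x=0 → posterior Beta(16, 17/2)
obs 8: x=1 → posterior Beta(17, 17/2)
obs 9: x=0 → posterior Beta(17, 19/2)
obs 10: x=1 → posterior Beta(18, 19/2)
obs 11: x=1 → posterior Beta(19, 19/2)

k = 4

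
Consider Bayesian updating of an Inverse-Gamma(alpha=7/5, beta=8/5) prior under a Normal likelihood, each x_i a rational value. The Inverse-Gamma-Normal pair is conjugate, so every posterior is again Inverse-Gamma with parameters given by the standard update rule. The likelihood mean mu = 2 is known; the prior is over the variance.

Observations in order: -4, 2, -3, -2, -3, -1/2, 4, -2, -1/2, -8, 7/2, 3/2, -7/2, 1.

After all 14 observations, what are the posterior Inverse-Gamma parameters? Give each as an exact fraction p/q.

alpha=42/5, beta=5429/40

obs 1: x=-4 → posterior Inverse-Gamma(19/10, 98/5)
obs 2: x=2 → posterior Inverse-Gamma(12/5, 98/5)
obs 3: x=-3 → posterior Inverse-Gamma(29/10, 321/10)
obs 4: x=-2 → posterior Inverse-Gamma(17/5, 401/10)
obs 5: x=-3 → posterior Inverse-Gamma(39/10, 263/5)
obs 6: x=-1/2 → posterior Inverse-Gamma(22/5, 2229/40)
obs 7: x=4 → posterior Inverse-Gamma(49/10, 2309/40)
obs 8: x=-2 → posterior Inverse-Gamma(27/5, 2629/40)
obs 9: x=-1/2 → posterior Inverse-Gamma(59/10, 1377/20)
obs 10: x=-8 → posterior Inverse-Gamma(32/5, 2377/20)
obs 11: x=7/2 → posterior Inverse-Gamma(69/10, 4799/40)
obs 12: x=3/2 → posterior Inverse-Gamma(37/5, 1201/10)
obs 13: x=-7/2 → posterior Inverse-Gamma(79/10, 5409/40)
obs 14: x=1 → posterior Inverse-Gamma(42/5, 5429/40)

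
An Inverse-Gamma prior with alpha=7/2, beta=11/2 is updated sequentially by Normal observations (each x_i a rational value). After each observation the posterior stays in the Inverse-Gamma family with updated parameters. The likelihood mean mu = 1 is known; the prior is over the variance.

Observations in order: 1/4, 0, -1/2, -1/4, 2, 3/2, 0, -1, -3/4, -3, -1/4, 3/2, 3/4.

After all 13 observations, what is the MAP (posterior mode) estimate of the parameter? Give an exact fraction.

697/352

obs 1: x=1/4 → posterior Inverse-Gamma(4, 185/32)
obs 2: x=0 → posterior Inverse-Gamma(9/2, 201/32)
obs 3: x=-1/2 → posterior Inverse-Gamma(5, 237/32)
obs 4: x=-1/4 → posterior Inverse-Gamma(11/2, 131/16)
obs 5: x=2 → posterior Inverse-Gamma(6, 139/16)
obs 6: x=3/2 → posterior Inverse-Gamma(13/2, 141/16)
obs 7: x=0 → posterior Inverse-Gamma(7, 149/16)
obs 8: x=-1 → posterior Inverse-Gamma(15/2, 181/16)
obs 9: x=-3/4 → posterior Inverse-Gamma(8, 411/32)
obs 10: x=-3 → posterior Inverse-Gamma(17/2, 667/32)
obs 11: x=-1/4 → posterior Inverse-Gamma(9, 173/8)
obs 12: x=3/2 → posterior Inverse-Gamma(19/2, 87/4)
obs 13: x=3/4 → posterior Inverse-Gamma(10, 697/32)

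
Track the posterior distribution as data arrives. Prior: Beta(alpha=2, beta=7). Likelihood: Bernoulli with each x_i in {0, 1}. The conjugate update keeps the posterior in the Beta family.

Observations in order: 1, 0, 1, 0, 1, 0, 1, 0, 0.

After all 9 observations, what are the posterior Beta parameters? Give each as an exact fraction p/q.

alpha=6, beta=12

obs 1: x=1 → posterior Beta(3, 7)
obs 2: x=0 → posterior Beta(3, 8)
obs 3: x=1 → posterior Beta(4, 8)
obs 4: x=0 → posterior Beta(4, 9)
obs 5: x=1 → posterior Beta(5, 9)
obs 6: x=0 → posterior Beta(5, 10)
obs 7: x=1 → posterior Beta(6, 10)
obs 8: x=0 → posterior Beta(6, 11)
obs 9: x=0 → posterior Beta(6, 12)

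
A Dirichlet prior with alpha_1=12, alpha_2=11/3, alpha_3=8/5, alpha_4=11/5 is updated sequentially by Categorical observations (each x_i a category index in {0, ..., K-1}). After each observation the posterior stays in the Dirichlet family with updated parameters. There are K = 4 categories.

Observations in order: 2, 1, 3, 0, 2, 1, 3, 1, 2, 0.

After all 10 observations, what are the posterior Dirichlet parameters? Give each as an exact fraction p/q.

obs 1: x=2 → posterior Dirichlet(12, 11/3, 13/5, 11/5)
obs 2: x=1 → posterior Dirichlet(12, 14/3, 13/5, 11/5)
obs 3: x=3 → posterior Dirichlet(12, 14/3, 13/5, 16/5)
obs 4: x=0 → posterior Dirichlet(13, 14/3, 13/5, 16/5)
obs 5: x=2 → posterior Dirichlet(13, 14/3, 18/5, 16/5)
obs 6: x=1 → posterior Dirichlet(13, 17/3, 18/5, 16/5)
obs 7: x=3 → posterior Dirichlet(13, 17/3, 18/5, 21/5)
obs 8: x=1 → posterior Dirichlet(13, 20/3, 18/5, 21/5)
obs 9: x=2 → posterior Dirichlet(13, 20/3, 23/5, 21/5)
obs 10: x=0 → posterior Dirichlet(14, 20/3, 23/5, 21/5)

alpha_1=14, alpha_2=20/3, alpha_3=23/5, alpha_4=21/5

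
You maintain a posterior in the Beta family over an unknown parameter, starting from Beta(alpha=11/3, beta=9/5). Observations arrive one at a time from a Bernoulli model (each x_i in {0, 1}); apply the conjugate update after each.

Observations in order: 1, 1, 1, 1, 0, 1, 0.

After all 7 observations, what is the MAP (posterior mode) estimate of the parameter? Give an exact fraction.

115/157

obs 1: x=1 → posterior Beta(14/3, 9/5)
obs 2: x=1 → posterior Beta(17/3, 9/5)
obs 3: x=1 → posterior Beta(20/3, 9/5)
obs 4: x=1 → posterior Beta(23/3, 9/5)
obs 5: x=0 → posterior Beta(23/3, 14/5)
obs 6: x=1 → posterior Beta(26/3, 14/5)
obs 7: x=0 → posterior Beta(26/3, 19/5)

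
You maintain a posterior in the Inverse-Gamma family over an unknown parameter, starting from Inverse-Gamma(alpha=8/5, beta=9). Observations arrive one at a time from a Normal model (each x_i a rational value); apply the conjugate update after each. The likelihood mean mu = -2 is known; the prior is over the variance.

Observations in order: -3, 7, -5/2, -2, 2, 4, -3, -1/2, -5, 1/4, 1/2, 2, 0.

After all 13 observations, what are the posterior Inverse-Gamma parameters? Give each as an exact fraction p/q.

obs 1: x=-3 → posterior Inverse-Gamma(21/10, 19/2)
obs 2: x=7 → posterior Inverse-Gamma(13/5, 50)
obs 3: x=-5/2 → posterior Inverse-Gamma(31/10, 401/8)
obs 4: x=-2 → posterior Inverse-Gamma(18/5, 401/8)
obs 5: x=2 → posterior Inverse-Gamma(41/10, 465/8)
obs 6: x=4 → posterior Inverse-Gamma(23/5, 609/8)
obs 7: x=-3 → posterior Inverse-Gamma(51/10, 613/8)
obs 8: x=-1/2 → posterior Inverse-Gamma(28/5, 311/4)
obs 9: x=-5 → posterior Inverse-Gamma(61/10, 329/4)
obs 10: x=1/4 → posterior Inverse-Gamma(33/5, 2713/32)
obs 11: x=1/2 → posterior Inverse-Gamma(71/10, 2813/32)
obs 12: x=2 → posterior Inverse-Gamma(38/5, 3069/32)
obs 13: x=0 → posterior Inverse-Gamma(81/10, 3133/32)

alpha=81/10, beta=3133/32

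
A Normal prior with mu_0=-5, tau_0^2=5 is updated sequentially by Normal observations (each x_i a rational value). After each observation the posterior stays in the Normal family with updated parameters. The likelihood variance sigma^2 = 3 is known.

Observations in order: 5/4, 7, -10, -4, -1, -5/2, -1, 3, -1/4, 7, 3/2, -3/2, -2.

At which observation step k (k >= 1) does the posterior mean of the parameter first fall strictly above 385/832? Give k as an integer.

k = 2

obs 1: x=5/4 → posterior Normal(-35/32, 15/8)
obs 2: x=7 → posterior Normal(105/52, 15/13)
obs 3: x=-10 → posterior Normal(-95/72, 5/6)
obs 4: x=-4 → posterior Normal(-175/92, 15/23)
obs 5: x=-1 → posterior Normal(-195/112, 15/28)
obs 6: x=-5/2 → posterior Normal(-245/132, 5/11)
obs 7: x=-1 → posterior Normal(-265/152, 15/38)
obs 8: x=3 → posterior Normal(-205/172, 15/43)
obs 9: x=-1/4 → posterior Normal(-35/32, 5/16)
obs 10: x=7 → posterior Normal(-35/106, 15/53)
obs 11: x=3/2 → posterior Normal(-5/29, 15/58)
obs 12: x=-3/2 → posterior Normal(-5/18, 5/21)
obs 13: x=-2 → posterior Normal(-55/136, 15/68)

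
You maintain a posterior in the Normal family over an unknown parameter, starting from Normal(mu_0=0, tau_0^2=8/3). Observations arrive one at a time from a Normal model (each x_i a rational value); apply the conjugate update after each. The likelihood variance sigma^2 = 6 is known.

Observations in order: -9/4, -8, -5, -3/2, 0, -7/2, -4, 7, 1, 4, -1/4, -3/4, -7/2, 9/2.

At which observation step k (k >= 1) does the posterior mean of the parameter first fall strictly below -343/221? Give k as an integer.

obs 1: x=-9/4 → posterior Normal(-9/13, 24/13)
obs 2: x=-8 → posterior Normal(-41/17, 24/17)
obs 3: x=-5 → posterior Normal(-61/21, 8/7)
obs 4: x=-3/2 → posterior Normal(-67/25, 24/25)
obs 5: x=0 → posterior Normal(-67/29, 24/29)
obs 6: x=-7/2 → posterior Normal(-27/11, 8/11)
obs 7: x=-4 → posterior Normal(-97/37, 24/37)
obs 8: x=7 → posterior Normal(-69/41, 24/41)
obs 9: x=1 → posterior Normal(-13/9, 8/15)
obs 10: x=4 → posterior Normal(-1, 24/49)
obs 11: x=-1/4 → posterior Normal(-50/53, 24/53)
obs 12: x=-3/4 → posterior Normal(-53/57, 8/19)
obs 13: x=-7/2 → posterior Normal(-67/61, 24/61)
obs 14: x=9/2 → posterior Normal(-49/65, 24/65)

k = 2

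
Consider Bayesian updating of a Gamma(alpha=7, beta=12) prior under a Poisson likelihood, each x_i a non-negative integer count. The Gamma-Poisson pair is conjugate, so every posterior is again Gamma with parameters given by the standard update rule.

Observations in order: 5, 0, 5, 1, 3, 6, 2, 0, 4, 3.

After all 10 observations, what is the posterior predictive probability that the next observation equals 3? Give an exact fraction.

17920622054404588906237562723179354837518500763795456/128051775540161094255459334683883498184411818540470887

obs 1: x=5 → posterior Gamma(12, 13)
obs 2: x=0 → posterior Gamma(12, 14)
obs 3: x=5 → posterior Gamma(17, 15)
obs 4: x=1 → posterior Gamma(18, 16)
obs 5: x=3 → posterior Gamma(21, 17)
obs 6: x=6 → posterior Gamma(27, 18)
obs 7: x=2 → posterior Gamma(29, 19)
obs 8: x=0 → posterior Gamma(29, 20)
obs 9: x=4 → posterior Gamma(33, 21)
obs 10: x=3 → posterior Gamma(36, 22)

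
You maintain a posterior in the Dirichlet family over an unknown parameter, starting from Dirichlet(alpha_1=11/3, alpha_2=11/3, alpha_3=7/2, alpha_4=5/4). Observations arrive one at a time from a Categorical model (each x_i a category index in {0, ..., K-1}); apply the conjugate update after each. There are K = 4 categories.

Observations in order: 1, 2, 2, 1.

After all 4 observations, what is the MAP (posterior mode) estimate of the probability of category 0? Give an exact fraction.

obs 1: x=1 → posterior Dirichlet(11/3, 14/3, 7/2, 5/4)
obs 2: x=2 → posterior Dirichlet(11/3, 14/3, 9/2, 5/4)
obs 3: x=2 → posterior Dirichlet(11/3, 14/3, 11/2, 5/4)
obs 4: x=1 → posterior Dirichlet(11/3, 17/3, 11/2, 5/4)

32/145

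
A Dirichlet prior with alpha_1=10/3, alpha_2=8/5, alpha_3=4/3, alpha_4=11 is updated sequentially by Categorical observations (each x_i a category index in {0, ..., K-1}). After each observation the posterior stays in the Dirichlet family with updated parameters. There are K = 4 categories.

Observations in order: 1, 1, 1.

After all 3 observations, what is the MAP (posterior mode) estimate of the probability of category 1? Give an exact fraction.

27/122

obs 1: x=1 → posterior Dirichlet(10/3, 13/5, 4/3, 11)
obs 2: x=1 → posterior Dirichlet(10/3, 18/5, 4/3, 11)
obs 3: x=1 → posterior Dirichlet(10/3, 23/5, 4/3, 11)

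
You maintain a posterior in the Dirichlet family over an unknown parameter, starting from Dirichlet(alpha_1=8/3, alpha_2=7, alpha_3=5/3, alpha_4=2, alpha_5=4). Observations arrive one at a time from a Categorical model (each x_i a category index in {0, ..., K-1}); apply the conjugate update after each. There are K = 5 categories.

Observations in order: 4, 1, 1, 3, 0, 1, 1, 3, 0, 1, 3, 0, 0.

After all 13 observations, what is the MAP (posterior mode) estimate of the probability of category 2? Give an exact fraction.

obs 1: x=4 → posterior Dirichlet(8/3, 7, 5/3, 2, 5)
obs 2: x=1 → posterior Dirichlet(8/3, 8, 5/3, 2, 5)
obs 3: x=1 → posterior Dirichlet(8/3, 9, 5/3, 2, 5)
obs 4: x=3 → posterior Dirichlet(8/3, 9, 5/3, 3, 5)
obs 5: x=0 → posterior Dirichlet(11/3, 9, 5/3, 3, 5)
obs 6: x=1 → posterior Dirichlet(11/3, 10, 5/3, 3, 5)
obs 7: x=1 → posterior Dirichlet(11/3, 11, 5/3, 3, 5)
obs 8: x=3 → posterior Dirichlet(11/3, 11, 5/3, 4, 5)
obs 9: x=0 → posterior Dirichlet(14/3, 11, 5/3, 4, 5)
obs 10: x=1 → posterior Dirichlet(14/3, 12, 5/3, 4, 5)
obs 11: x=3 → posterior Dirichlet(14/3, 12, 5/3, 5, 5)
obs 12: x=0 → posterior Dirichlet(17/3, 12, 5/3, 5, 5)
obs 13: x=0 → posterior Dirichlet(20/3, 12, 5/3, 5, 5)

1/38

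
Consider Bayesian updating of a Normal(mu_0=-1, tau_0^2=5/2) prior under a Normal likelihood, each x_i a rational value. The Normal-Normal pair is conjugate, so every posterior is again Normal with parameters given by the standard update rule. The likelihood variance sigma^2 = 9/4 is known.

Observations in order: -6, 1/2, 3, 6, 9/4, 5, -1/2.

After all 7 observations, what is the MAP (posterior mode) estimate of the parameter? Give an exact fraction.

obs 1: x=-6 → posterior Normal(-69/19, 45/38)
obs 2: x=1/2 → posterior Normal(-64/29, 45/58)
obs 3: x=3 → posterior Normal(-34/39, 15/26)
obs 4: x=6 → posterior Normal(26/49, 45/98)
obs 5: x=9/4 → posterior Normal(97/118, 45/118)
obs 6: x=5 → posterior Normal(197/138, 15/46)
obs 7: x=-1/2 → posterior Normal(187/158, 45/158)

187/158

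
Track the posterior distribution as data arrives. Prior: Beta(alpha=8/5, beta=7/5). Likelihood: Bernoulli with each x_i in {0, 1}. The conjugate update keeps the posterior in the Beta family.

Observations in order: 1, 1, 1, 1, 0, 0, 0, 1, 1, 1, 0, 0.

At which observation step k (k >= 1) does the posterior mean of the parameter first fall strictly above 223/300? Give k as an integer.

obs 1: x=1 → posterior Beta(13/5, 7/5)
obs 2: x=1 → posterior Beta(18/5, 7/5)
obs 3: x=1 → posterior Beta(23/5, 7/5)
obs 4: x=1 → posterior Beta(28/5, 7/5)
obs 5: x=0 → posterior Beta(28/5, 12/5)
obs 6: x=0 → posterior Beta(28/5, 17/5)
obs 7: x=0 → posterior Beta(28/5, 22/5)
obs 8: x=1 → posterior Beta(33/5, 22/5)
obs 9: x=1 → posterior Beta(38/5, 22/5)
obs 10: x=1 → posterior Beta(43/5, 22/5)
obs 11: x=0 → posterior Beta(43/5, 27/5)
obs 12: x=0 → posterior Beta(43/5, 32/5)

k = 3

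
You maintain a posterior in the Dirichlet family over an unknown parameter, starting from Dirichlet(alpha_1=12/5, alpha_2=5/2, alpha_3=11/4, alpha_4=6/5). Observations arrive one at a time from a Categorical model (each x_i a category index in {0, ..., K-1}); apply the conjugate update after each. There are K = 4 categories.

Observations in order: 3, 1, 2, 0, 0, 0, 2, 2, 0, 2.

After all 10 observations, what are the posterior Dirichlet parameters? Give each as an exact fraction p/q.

alpha_1=32/5, alpha_2=7/2, alpha_3=27/4, alpha_4=11/5

obs 1: x=3 → posterior Dirichlet(12/5, 5/2, 11/4, 11/5)
obs 2: x=1 → posterior Dirichlet(12/5, 7/2, 11/4, 11/5)
obs 3: x=2 → posterior Dirichlet(12/5, 7/2, 15/4, 11/5)
obs 4: x=0 → posterior Dirichlet(17/5, 7/2, 15/4, 11/5)
obs 5: x=0 → posterior Dirichlet(22/5, 7/2, 15/4, 11/5)
obs 6: x=0 → posterior Dirichlet(27/5, 7/2, 15/4, 11/5)
obs 7: x=2 → posterior Dirichlet(27/5, 7/2, 19/4, 11/5)
obs 8: x=2 → posterior Dirichlet(27/5, 7/2, 23/4, 11/5)
obs 9: x=0 → posterior Dirichlet(32/5, 7/2, 23/4, 11/5)
obs 10: x=2 → posterior Dirichlet(32/5, 7/2, 27/4, 11/5)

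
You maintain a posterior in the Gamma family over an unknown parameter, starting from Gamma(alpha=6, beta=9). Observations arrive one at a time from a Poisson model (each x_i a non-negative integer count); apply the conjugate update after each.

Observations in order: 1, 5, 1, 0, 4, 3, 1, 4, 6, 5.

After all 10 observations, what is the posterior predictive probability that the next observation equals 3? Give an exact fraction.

obs 1: x=1 → posterior Gamma(7, 10)
obs 2: x=5 → posterior Gamma(12, 11)
obs 3: x=1 → posterior Gamma(13, 12)
obs 4: x=0 → posterior Gamma(13, 13)
obs 5: x=4 → posterior Gamma(17, 14)
obs 6: x=3 → posterior Gamma(20, 15)
obs 7: x=1 → posterior Gamma(21, 16)
obs 8: x=4 → posterior Gamma(25, 17)
obs 9: x=6 → posterior Gamma(31, 18)
obs 10: x=5 → posterior Gamma(36, 19)

22866843213854799520568149966020378227828749471629/137438953472000000000000000000000000000000000000000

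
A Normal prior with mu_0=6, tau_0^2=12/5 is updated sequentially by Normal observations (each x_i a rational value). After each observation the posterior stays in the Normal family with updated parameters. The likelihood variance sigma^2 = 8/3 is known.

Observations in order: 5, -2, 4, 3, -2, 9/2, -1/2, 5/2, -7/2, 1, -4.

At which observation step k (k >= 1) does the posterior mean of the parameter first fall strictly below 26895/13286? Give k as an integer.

k = 9

obs 1: x=5 → posterior Normal(105/19, 24/19)
obs 2: x=-2 → posterior Normal(87/28, 6/7)
obs 3: x=4 → posterior Normal(123/37, 24/37)
obs 4: x=3 → posterior Normal(75/23, 12/23)
obs 5: x=-2 → posterior Normal(12/5, 24/55)
obs 6: x=9/2 → posterior Normal(345/128, 3/8)
obs 7: x=-1/2 → posterior Normal(168/73, 24/73)
obs 8: x=5/2 → posterior Normal(381/164, 12/41)
obs 9: x=-7/2 → posterior Normal(159/91, 24/91)
obs 10: x=1 → posterior Normal(42/25, 6/25)
obs 11: x=-4 → posterior Normal(132/109, 24/109)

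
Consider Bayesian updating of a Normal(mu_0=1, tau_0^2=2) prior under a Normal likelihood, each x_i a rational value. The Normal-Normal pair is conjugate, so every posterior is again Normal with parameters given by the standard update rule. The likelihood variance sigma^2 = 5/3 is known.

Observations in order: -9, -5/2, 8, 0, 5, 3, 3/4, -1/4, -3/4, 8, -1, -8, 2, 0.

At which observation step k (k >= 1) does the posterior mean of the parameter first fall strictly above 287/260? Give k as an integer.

k = 10

obs 1: x=-9 → posterior Normal(-49/11, 10/11)
obs 2: x=-5/2 → posterior Normal(-64/17, 10/17)
obs 3: x=8 → posterior Normal(-16/23, 10/23)
obs 4: x=0 → posterior Normal(-16/29, 10/29)
obs 5: x=5 → posterior Normal(2/5, 2/7)
obs 6: x=3 → posterior Normal(32/41, 10/41)
obs 7: x=3/4 → posterior Normal(73/94, 10/47)
obs 8: x=-1/4 → posterior Normal(35/53, 10/53)
obs 9: x=-3/4 → posterior Normal(61/118, 10/59)
obs 10: x=8 → posterior Normal(157/130, 2/13)
obs 11: x=-1 → posterior Normal(145/142, 10/71)
obs 12: x=-8 → posterior Normal(7/22, 10/77)
obs 13: x=2 → posterior Normal(73/166, 10/83)
obs 14: x=0 → posterior Normal(73/178, 10/89)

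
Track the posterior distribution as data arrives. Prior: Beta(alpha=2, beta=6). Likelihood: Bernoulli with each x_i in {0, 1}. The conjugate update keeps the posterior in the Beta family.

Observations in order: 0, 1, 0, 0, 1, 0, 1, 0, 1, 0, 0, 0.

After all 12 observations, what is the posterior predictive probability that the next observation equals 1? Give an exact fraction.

3/10

obs 1: x=0 → posterior Beta(2, 7)
obs 2: x=1 → posterior Beta(3, 7)
obs 3: x=0 → posterior Beta(3, 8)
obs 4: x=0 → posterior Beta(3, 9)
obs 5: x=1 → posterior Beta(4, 9)
obs 6: x=0 → posterior Beta(4, 10)
obs 7: x=1 → posterior Beta(5, 10)
obs 8: x=0 → posterior Beta(5, 11)
obs 9: x=1 → posterior Beta(6, 11)
obs 10: x=0 → posterior Beta(6, 12)
obs 11: x=0 → posterior Beta(6, 13)
obs 12: x=0 → posterior Beta(6, 14)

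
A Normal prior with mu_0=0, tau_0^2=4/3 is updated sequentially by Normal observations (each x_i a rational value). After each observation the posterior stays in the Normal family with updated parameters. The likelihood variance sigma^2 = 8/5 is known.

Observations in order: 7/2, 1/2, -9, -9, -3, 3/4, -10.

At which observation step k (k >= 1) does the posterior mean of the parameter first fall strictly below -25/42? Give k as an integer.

obs 1: x=7/2 → posterior Normal(35/22, 8/11)
obs 2: x=1/2 → posterior Normal(5/4, 1/2)
obs 3: x=-9 → posterior Normal(-25/21, 8/21)
obs 4: x=-9 → posterior Normal(-35/13, 4/13)
obs 5: x=-3 → posterior Normal(-85/31, 8/31)
obs 6: x=3/4 → posterior Normal(-325/144, 2/9)
obs 7: x=-10 → posterior Normal(-525/164, 8/41)

k = 3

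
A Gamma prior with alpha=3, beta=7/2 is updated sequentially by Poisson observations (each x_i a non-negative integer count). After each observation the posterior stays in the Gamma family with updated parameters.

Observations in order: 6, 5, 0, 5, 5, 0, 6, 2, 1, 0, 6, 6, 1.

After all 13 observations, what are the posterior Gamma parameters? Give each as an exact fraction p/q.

obs 1: x=6 → posterior Gamma(9, 9/2)
obs 2: x=5 → posterior Gamma(14, 11/2)
obs 3: x=0 → posterior Gamma(14, 13/2)
obs 4: x=5 → posterior Gamma(19, 15/2)
obs 5: x=5 → posterior Gamma(24, 17/2)
obs 6: x=0 → posterior Gamma(24, 19/2)
obs 7: x=6 → posterior Gamma(30, 21/2)
obs 8: x=2 → posterior Gamma(32, 23/2)
obs 9: x=1 → posterior Gamma(33, 25/2)
obs 10: x=0 → posterior Gamma(33, 27/2)
obs 11: x=6 → posterior Gamma(39, 29/2)
obs 12: x=6 → posterior Gamma(45, 31/2)
obs 13: x=1 → posterior Gamma(46, 33/2)

alpha=46, beta=33/2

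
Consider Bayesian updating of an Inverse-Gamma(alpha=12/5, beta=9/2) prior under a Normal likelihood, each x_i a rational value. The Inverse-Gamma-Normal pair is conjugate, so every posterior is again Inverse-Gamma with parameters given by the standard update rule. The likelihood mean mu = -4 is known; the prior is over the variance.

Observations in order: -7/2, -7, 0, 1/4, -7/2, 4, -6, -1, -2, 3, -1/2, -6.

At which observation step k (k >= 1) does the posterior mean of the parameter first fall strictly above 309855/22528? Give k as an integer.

k = 10

obs 1: x=-7/2 → posterior Inverse-Gamma(29/10, 37/8)
obs 2: x=-7 → posterior Inverse-Gamma(17/5, 73/8)
obs 3: x=0 → posterior Inverse-Gamma(39/10, 137/8)
obs 4: x=1/4 → posterior Inverse-Gamma(22/5, 837/32)
obs 5: x=-7/2 → posterior Inverse-Gamma(49/10, 841/32)
obs 6: x=4 → posterior Inverse-Gamma(27/5, 1865/32)
obs 7: x=-6 → posterior Inverse-Gamma(59/10, 1929/32)
obs 8: x=-1 → posterior Inverse-Gamma(32/5, 2073/32)
obs 9: x=-2 → posterior Inverse-Gamma(69/10, 2137/32)
obs 10: x=3 → posterior Inverse-Gamma(37/5, 2921/32)
obs 11: x=-1/2 → posterior Inverse-Gamma(79/10, 3117/32)
obs 12: x=-6 → posterior Inverse-Gamma(42/5, 3181/32)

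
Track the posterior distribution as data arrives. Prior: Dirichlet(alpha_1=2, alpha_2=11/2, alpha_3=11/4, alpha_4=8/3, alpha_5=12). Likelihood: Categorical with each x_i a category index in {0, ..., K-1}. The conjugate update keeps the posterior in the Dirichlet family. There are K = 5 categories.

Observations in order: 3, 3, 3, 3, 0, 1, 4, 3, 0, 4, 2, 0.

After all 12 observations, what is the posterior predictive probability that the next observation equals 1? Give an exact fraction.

obs 1: x=3 → posterior Dirichlet(2, 11/2, 11/4, 11/3, 12)
obs 2: x=3 → posterior Dirichlet(2, 11/2, 11/4, 14/3, 12)
obs 3: x=3 → posterior Dirichlet(2, 11/2, 11/4, 17/3, 12)
obs 4: x=3 → posterior Dirichlet(2, 11/2, 11/4, 20/3, 12)
obs 5: x=0 → posterior Dirichlet(3, 11/2, 11/4, 20/3, 12)
obs 6: x=1 → posterior Dirichlet(3, 13/2, 11/4, 20/3, 12)
obs 7: x=4 → posterior Dirichlet(3, 13/2, 11/4, 20/3, 13)
obs 8: x=3 → posterior Dirichlet(3, 13/2, 11/4, 23/3, 13)
obs 9: x=0 → posterior Dirichlet(4, 13/2, 11/4, 23/3, 13)
obs 10: x=4 → posterior Dirichlet(4, 13/2, 11/4, 23/3, 14)
obs 11: x=2 → posterior Dirichlet(4, 13/2, 15/4, 23/3, 14)
obs 12: x=0 → posterior Dirichlet(5, 13/2, 15/4, 23/3, 14)

78/443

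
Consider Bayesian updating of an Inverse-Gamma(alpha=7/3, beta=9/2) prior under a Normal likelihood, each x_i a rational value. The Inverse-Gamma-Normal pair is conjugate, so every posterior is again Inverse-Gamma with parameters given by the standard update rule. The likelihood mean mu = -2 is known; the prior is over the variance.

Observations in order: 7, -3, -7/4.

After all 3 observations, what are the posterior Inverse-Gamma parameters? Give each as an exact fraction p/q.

obs 1: x=7 → posterior Inverse-Gamma(17/6, 45)
obs 2: x=-3 → posterior Inverse-Gamma(10/3, 91/2)
obs 3: x=-7/4 → posterior Inverse-Gamma(23/6, 1457/32)

alpha=23/6, beta=1457/32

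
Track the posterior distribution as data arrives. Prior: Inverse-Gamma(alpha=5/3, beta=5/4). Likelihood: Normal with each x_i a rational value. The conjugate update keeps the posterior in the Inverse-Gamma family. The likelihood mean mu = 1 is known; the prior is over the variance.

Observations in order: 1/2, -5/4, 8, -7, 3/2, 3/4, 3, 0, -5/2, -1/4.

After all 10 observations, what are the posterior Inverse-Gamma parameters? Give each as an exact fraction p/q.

alpha=20/3, beta=2239/32

obs 1: x=1/2 → posterior Inverse-Gamma(13/6, 11/8)
obs 2: x=-5/4 → posterior Inverse-Gamma(8/3, 125/32)
obs 3: x=8 → posterior Inverse-Gamma(19/6, 909/32)
obs 4: x=-7 → posterior Inverse-Gamma(11/3, 1933/32)
obs 5: x=3/2 → posterior Inverse-Gamma(25/6, 1937/32)
obs 6: x=3/4 → posterior Inverse-Gamma(14/3, 969/16)
obs 7: x=3 → posterior Inverse-Gamma(31/6, 1001/16)
obs 8: x=0 → posterior Inverse-Gamma(17/3, 1009/16)
obs 9: x=-5/2 → posterior Inverse-Gamma(37/6, 1107/16)
obs 10: x=-1/4 → posterior Inverse-Gamma(20/3, 2239/32)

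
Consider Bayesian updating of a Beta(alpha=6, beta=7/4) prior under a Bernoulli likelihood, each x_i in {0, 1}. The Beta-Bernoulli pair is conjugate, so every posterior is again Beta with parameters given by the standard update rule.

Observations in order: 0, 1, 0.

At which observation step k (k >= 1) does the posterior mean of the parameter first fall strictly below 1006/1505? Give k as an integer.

obs 1: x=0 → posterior Beta(6, 11/4)
obs 2: x=1 → posterior Beta(7, 11/4)
obs 3: x=0 → posterior Beta(7, 15/4)

k = 3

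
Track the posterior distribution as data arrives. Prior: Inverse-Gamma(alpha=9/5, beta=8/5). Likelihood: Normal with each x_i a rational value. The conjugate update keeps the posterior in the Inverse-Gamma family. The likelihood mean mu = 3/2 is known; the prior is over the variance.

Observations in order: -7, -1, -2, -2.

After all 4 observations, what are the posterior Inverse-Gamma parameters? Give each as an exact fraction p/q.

obs 1: x=-7 → posterior Inverse-Gamma(23/10, 1509/40)
obs 2: x=-1 → posterior Inverse-Gamma(14/5, 817/20)
obs 3: x=-2 → posterior Inverse-Gamma(33/10, 1879/40)
obs 4: x=-2 → posterior Inverse-Gamma(19/5, 531/10)

alpha=19/5, beta=531/10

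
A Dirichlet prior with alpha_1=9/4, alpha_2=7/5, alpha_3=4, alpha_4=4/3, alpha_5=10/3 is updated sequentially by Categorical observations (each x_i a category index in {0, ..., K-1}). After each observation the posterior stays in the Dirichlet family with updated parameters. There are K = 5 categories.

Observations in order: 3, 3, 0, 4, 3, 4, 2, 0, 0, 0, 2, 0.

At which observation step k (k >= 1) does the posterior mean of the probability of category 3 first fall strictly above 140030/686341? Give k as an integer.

obs 1: x=3 → posterior Dirichlet(9/4, 7/5, 4, 7/3, 10/3)
obs 2: x=3 → posterior Dirichlet(9/4, 7/5, 4, 10/3, 10/3)
obs 3: x=0 → posterior Dirichlet(13/4, 7/5, 4, 10/3, 10/3)
obs 4: x=4 → posterior Dirichlet(13/4, 7/5, 4, 10/3, 13/3)
obs 5: x=3 → posterior Dirichlet(13/4, 7/5, 4, 13/3, 13/3)
obs 6: x=4 → posterior Dirichlet(13/4, 7/5, 4, 13/3, 16/3)
obs 7: x=2 → posterior Dirichlet(13/4, 7/5, 5, 13/3, 16/3)
obs 8: x=0 → posterior Dirichlet(17/4, 7/5, 5, 13/3, 16/3)
obs 9: x=0 → posterior Dirichlet(21/4, 7/5, 5, 13/3, 16/3)
obs 10: x=0 → posterior Dirichlet(25/4, 7/5, 5, 13/3, 16/3)
obs 11: x=2 → posterior Dirichlet(25/4, 7/5, 6, 13/3, 16/3)
obs 12: x=0 → posterior Dirichlet(29/4, 7/5, 6, 13/3, 16/3)

k = 2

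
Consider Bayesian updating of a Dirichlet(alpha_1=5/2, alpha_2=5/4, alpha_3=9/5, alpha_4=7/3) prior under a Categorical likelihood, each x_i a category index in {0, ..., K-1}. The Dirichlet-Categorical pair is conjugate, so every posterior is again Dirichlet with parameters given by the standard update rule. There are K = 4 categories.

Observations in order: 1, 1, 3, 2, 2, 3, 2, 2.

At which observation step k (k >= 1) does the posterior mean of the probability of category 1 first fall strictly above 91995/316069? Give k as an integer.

k = 2

obs 1: x=1 → posterior Dirichlet(5/2, 9/4, 9/5, 7/3)
obs 2: x=1 → posterior Dirichlet(5/2, 13/4, 9/5, 7/3)
obs 3: x=3 → posterior Dirichlet(5/2, 13/4, 9/5, 10/3)
obs 4: x=2 → posterior Dirichlet(5/2, 13/4, 14/5, 10/3)
obs 5: x=2 → posterior Dirichlet(5/2, 13/4, 19/5, 10/3)
obs 6: x=3 → posterior Dirichlet(5/2, 13/4, 19/5, 13/3)
obs 7: x=2 → posterior Dirichlet(5/2, 13/4, 24/5, 13/3)
obs 8: x=2 → posterior Dirichlet(5/2, 13/4, 29/5, 13/3)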